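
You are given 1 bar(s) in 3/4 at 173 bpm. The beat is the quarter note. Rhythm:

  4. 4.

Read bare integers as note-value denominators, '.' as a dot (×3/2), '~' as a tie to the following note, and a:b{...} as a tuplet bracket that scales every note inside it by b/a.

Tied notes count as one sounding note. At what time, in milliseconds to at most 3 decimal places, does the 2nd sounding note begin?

1. 0.0ms @ 0 + 520.231ms (3/2)
2. 520.231ms @ 3/2 + 520.231ms (3/2)

note 2 onset = 3/2b = 520.231ms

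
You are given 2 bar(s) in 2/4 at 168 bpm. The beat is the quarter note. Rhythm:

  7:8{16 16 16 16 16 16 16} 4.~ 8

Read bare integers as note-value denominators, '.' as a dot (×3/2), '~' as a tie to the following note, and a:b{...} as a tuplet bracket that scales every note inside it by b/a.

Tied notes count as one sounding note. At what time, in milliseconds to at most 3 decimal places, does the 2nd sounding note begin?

note 2 onset = 2/7b = 102.041ms

1. 0.0ms @ 0 + 102.041ms (2/7)
2. 102.041ms @ 2/7 + 102.041ms (2/7)
3. 204.082ms @ 4/7 + 102.041ms (2/7)
4. 306.122ms @ 6/7 + 102.041ms (2/7)
5. 408.163ms @ 8/7 + 102.041ms (2/7)
6. 510.204ms @ 10/7 + 102.041ms (2/7)
7. 612.245ms @ 12/7 + 102.041ms (2/7)
8. 714.286ms @ 2 + 714.286ms (2)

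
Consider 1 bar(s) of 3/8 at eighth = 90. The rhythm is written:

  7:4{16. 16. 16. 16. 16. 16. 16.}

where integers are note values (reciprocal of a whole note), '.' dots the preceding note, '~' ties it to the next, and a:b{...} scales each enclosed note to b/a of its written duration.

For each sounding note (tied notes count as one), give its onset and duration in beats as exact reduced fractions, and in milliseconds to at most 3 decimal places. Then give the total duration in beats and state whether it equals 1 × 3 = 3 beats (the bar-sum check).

1) 0.0ms=0b +285.714ms=3/7b
2) 285.714ms=3/7b +285.714ms=3/7b
3) 571.429ms=6/7b +285.714ms=3/7b
4) 857.143ms=9/7b +285.714ms=3/7b
5) 1142.857ms=12/7b +285.714ms=3/7b
6) 1428.571ms=15/7b +285.714ms=3/7b
7) 1714.286ms=18/7b +285.714ms=3/7b
Σ=3b of 3 (90bpm 3/8) — PASS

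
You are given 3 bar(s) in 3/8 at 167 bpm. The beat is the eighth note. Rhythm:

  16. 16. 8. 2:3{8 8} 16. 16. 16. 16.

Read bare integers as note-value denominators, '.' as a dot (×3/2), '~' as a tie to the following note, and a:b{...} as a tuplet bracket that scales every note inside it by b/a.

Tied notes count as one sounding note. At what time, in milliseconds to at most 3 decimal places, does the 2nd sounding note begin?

note 2 onset = 3/4b = 269.461ms

1. 0.0ms @ 0 + 269.461ms (3/4)
2. 269.461ms @ 3/4 + 269.461ms (3/4)
3. 538.922ms @ 3/2 + 538.922ms (3/2)
4. 1077.844ms @ 3 + 538.922ms (3/2)
5. 1616.766ms @ 9/2 + 538.922ms (3/2)
6. 2155.689ms @ 6 + 269.461ms (3/4)
7. 2425.15ms @ 27/4 + 269.461ms (3/4)
8. 2694.611ms @ 15/2 + 269.461ms (3/4)
9. 2964.072ms @ 33/4 + 269.461ms (3/4)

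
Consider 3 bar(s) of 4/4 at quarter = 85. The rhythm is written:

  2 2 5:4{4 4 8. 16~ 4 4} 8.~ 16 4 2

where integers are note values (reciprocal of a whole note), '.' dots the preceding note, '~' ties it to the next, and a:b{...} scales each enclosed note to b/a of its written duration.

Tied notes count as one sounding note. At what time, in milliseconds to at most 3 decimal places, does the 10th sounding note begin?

note 10 onset = 10b = 7058.824ms

1. 0.0ms @ 0 + 1411.765ms (2)
2. 1411.765ms @ 2 + 1411.765ms (2)
3. 2823.529ms @ 4 + 564.706ms (4/5)
4. 3388.235ms @ 24/5 + 564.706ms (4/5)
5. 3952.941ms @ 28/5 + 423.529ms (3/5)
6. 4376.471ms @ 31/5 + 705.882ms (1)
7. 5082.353ms @ 36/5 + 564.706ms (4/5)
8. 5647.059ms @ 8 + 705.882ms (1)
9. 6352.941ms @ 9 + 705.882ms (1)
10. 7058.824ms @ 10 + 1411.765ms (2)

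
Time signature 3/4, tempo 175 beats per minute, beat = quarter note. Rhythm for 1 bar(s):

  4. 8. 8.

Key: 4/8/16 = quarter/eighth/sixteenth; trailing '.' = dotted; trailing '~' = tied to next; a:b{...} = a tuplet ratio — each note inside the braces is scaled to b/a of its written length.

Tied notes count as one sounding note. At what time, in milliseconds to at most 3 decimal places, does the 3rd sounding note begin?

1. 0.0ms @ 0 + 514.286ms (3/2)
2. 514.286ms @ 3/2 + 257.143ms (3/4)
3. 771.429ms @ 9/4 + 257.143ms (3/4)

note 3 onset = 9/4b = 771.429ms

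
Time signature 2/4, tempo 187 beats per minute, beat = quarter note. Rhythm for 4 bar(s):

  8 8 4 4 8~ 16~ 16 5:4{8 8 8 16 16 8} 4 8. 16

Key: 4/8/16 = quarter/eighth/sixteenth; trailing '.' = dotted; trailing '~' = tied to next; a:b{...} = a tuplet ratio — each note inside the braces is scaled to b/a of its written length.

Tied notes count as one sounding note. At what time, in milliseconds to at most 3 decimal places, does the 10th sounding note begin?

note 10 onset = 27/5b = 1732.62ms

1. 0.0ms @ 0 + 160.428ms (1/2)
2. 160.428ms @ 1/2 + 160.428ms (1/2)
3. 320.856ms @ 1 + 320.856ms (1)
4. 641.711ms @ 2 + 320.856ms (1)
5. 962.567ms @ 3 + 320.856ms (1)
6. 1283.422ms @ 4 + 128.342ms (2/5)
7. 1411.765ms @ 22/5 + 128.342ms (2/5)
8. 1540.107ms @ 24/5 + 128.342ms (2/5)
9. 1668.449ms @ 26/5 + 64.171ms (1/5)
10. 1732.62ms @ 27/5 + 64.171ms (1/5)
11. 1796.791ms @ 28/5 + 128.342ms (2/5)
12. 1925.134ms @ 6 + 320.856ms (1)
13. 2245.989ms @ 7 + 240.642ms (3/4)
14. 2486.631ms @ 31/4 + 80.214ms (1/4)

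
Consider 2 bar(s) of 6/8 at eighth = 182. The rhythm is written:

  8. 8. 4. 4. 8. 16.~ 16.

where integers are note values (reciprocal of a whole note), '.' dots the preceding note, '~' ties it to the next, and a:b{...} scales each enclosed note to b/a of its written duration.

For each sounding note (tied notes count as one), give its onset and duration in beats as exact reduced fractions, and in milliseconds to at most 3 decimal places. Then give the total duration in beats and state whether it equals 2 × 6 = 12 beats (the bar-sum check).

1) 0.0ms=0b +494.505ms=3/2b
2) 494.505ms=3/2b +494.505ms=3/2b
3) 989.011ms=3b +989.011ms=3b
4) 1978.022ms=6b +989.011ms=3b
5) 2967.033ms=9b +494.505ms=3/2b
6) 3461.538ms=21/2b +494.505ms=3/2b
Σ=12b of 12 (182bpm 6/8) — PASS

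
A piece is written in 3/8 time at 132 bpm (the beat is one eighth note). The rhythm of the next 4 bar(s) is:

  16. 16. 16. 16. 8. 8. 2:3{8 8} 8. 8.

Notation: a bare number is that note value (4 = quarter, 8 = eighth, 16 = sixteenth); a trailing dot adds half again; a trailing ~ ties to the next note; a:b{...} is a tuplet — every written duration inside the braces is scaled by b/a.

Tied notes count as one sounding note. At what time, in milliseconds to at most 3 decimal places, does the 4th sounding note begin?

1. 0.0ms @ 0 + 340.909ms (3/4)
2. 340.909ms @ 3/4 + 340.909ms (3/4)
3. 681.818ms @ 3/2 + 340.909ms (3/4)
4. 1022.727ms @ 9/4 + 340.909ms (3/4)
5. 1363.636ms @ 3 + 681.818ms (3/2)
6. 2045.455ms @ 9/2 + 681.818ms (3/2)
7. 2727.273ms @ 6 + 681.818ms (3/2)
8. 3409.091ms @ 15/2 + 681.818ms (3/2)
9. 4090.909ms @ 9 + 681.818ms (3/2)
10. 4772.727ms @ 21/2 + 681.818ms (3/2)

note 4 onset = 9/4b = 1022.727ms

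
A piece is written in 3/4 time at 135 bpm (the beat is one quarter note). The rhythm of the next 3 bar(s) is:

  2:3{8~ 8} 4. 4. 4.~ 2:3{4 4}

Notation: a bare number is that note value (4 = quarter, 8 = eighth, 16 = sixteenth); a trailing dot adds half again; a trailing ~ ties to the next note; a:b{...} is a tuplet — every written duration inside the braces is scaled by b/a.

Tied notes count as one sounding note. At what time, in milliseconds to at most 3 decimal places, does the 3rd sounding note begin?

1. 0.0ms @ 0 + 666.667ms (3/2)
2. 666.667ms @ 3/2 + 666.667ms (3/2)
3. 1333.333ms @ 3 + 666.667ms (3/2)
4. 2000.0ms @ 9/2 + 1333.333ms (3)
5. 3333.333ms @ 15/2 + 666.667ms (3/2)

note 3 onset = 3b = 1333.333ms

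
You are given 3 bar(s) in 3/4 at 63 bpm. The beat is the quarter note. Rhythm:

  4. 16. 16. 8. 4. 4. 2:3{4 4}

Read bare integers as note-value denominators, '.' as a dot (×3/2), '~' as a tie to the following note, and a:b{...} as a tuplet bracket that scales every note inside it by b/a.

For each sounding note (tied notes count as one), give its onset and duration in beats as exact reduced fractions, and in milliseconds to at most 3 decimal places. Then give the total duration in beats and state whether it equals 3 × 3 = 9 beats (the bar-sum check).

1) 0.0ms=0b +1428.571ms=3/2b
2) 1428.571ms=3/2b +357.143ms=3/8b
3) 1785.714ms=15/8b +357.143ms=3/8b
4) 2142.857ms=9/4b +714.286ms=3/4b
5) 2857.143ms=3b +1428.571ms=3/2b
6) 4285.714ms=9/2b +1428.571ms=3/2b
7) 5714.286ms=6b +1428.571ms=3/2b
8) 7142.857ms=15/2b +1428.571ms=3/2b
Σ=9b of 9 (63bpm 3/4) — PASS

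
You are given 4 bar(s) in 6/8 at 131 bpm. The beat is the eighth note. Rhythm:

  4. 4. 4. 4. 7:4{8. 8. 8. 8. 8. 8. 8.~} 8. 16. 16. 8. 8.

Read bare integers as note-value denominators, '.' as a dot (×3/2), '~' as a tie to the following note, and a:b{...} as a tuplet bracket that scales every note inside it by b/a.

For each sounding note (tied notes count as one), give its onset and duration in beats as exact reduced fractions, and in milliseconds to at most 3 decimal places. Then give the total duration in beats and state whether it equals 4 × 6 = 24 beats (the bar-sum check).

1) 0.0ms=0b +1374.046ms=3b
2) 1374.046ms=3b +1374.046ms=3b
3) 2748.092ms=6b +1374.046ms=3b
4) 4122.137ms=9b +1374.046ms=3b
5) 5496.183ms=12b +392.585ms=6/7b
6) 5888.768ms=90/7b +392.585ms=6/7b
7) 6281.352ms=96/7b +392.585ms=6/7b
8) 6673.937ms=102/7b +392.585ms=6/7b
9) 7066.521ms=108/7b +392.585ms=6/7b
10) 7459.106ms=114/7b +392.585ms=6/7b
11) 7851.69ms=120/7b +1079.607ms=33/14b
12) 8931.298ms=39/2b +343.511ms=3/4b
13) 9274.809ms=81/4b +343.511ms=3/4b
14) 9618.321ms=21b +687.023ms=3/2b
15) 10305.344ms=45/2b +687.023ms=3/2b
Σ=24b of 24 (131bpm 6/8) — PASS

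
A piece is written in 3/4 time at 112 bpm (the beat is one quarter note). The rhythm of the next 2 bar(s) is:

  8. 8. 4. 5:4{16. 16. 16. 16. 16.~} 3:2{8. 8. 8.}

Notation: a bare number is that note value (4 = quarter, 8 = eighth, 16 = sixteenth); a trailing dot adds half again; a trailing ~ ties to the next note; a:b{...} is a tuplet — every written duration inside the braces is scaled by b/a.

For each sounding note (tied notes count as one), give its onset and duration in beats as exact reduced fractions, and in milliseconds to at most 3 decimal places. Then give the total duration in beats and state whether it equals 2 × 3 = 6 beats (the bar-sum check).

1) 0.0ms=0b +401.786ms=3/4b
2) 401.786ms=3/4b +401.786ms=3/4b
3) 803.571ms=3/2b +803.571ms=3/2b
4) 1607.143ms=3b +160.714ms=3/10b
5) 1767.857ms=33/10b +160.714ms=3/10b
6) 1928.571ms=18/5b +160.714ms=3/10b
7) 2089.286ms=39/10b +160.714ms=3/10b
8) 2250.0ms=21/5b +428.571ms=4/5b
9) 2678.571ms=5b +267.857ms=1/2b
10) 2946.429ms=11/2b +267.857ms=1/2b
Σ=6b of 6 (112bpm 3/4) — PASS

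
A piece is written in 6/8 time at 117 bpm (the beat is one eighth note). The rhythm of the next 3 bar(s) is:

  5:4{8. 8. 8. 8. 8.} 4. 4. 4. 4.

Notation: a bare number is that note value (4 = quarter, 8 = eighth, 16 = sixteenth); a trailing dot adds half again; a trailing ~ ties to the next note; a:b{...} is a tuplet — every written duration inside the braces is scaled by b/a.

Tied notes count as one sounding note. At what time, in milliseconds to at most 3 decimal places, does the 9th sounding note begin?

note 9 onset = 15b = 7692.308ms

1. 0.0ms @ 0 + 615.385ms (6/5)
2. 615.385ms @ 6/5 + 615.385ms (6/5)
3. 1230.769ms @ 12/5 + 615.385ms (6/5)
4. 1846.154ms @ 18/5 + 615.385ms (6/5)
5. 2461.538ms @ 24/5 + 615.385ms (6/5)
6. 3076.923ms @ 6 + 1538.462ms (3)
7. 4615.385ms @ 9 + 1538.462ms (3)
8. 6153.846ms @ 12 + 1538.462ms (3)
9. 7692.308ms @ 15 + 1538.462ms (3)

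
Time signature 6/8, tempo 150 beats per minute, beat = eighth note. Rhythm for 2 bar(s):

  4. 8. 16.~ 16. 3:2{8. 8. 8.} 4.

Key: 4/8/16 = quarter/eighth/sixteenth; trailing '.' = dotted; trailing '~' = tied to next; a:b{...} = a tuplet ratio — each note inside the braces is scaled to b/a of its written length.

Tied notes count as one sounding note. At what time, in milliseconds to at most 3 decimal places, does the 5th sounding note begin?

1. 0.0ms @ 0 + 1200.0ms (3)
2. 1200.0ms @ 3 + 600.0ms (3/2)
3. 1800.0ms @ 9/2 + 600.0ms (3/2)
4. 2400.0ms @ 6 + 400.0ms (1)
5. 2800.0ms @ 7 + 400.0ms (1)
6. 3200.0ms @ 8 + 400.0ms (1)
7. 3600.0ms @ 9 + 1200.0ms (3)

note 5 onset = 7b = 2800.0ms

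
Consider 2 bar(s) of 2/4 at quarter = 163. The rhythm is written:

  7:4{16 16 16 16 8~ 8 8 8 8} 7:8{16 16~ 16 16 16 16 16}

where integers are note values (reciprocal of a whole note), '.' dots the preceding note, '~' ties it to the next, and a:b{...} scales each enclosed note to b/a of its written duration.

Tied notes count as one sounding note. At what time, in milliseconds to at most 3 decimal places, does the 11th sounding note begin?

note 11 onset = 20/7b = 1051.709ms

1. 0.0ms @ 0 + 52.585ms (1/7)
2. 52.585ms @ 1/7 + 52.585ms (1/7)
3. 105.171ms @ 2/7 + 52.585ms (1/7)
4. 157.756ms @ 3/7 + 52.585ms (1/7)
5. 210.342ms @ 4/7 + 210.342ms (4/7)
6. 420.684ms @ 8/7 + 105.171ms (2/7)
7. 525.855ms @ 10/7 + 105.171ms (2/7)
8. 631.025ms @ 12/7 + 105.171ms (2/7)
9. 736.196ms @ 2 + 105.171ms (2/7)
10. 841.367ms @ 16/7 + 210.342ms (4/7)
11. 1051.709ms @ 20/7 + 105.171ms (2/7)
12. 1156.88ms @ 22/7 + 105.171ms (2/7)
13. 1262.051ms @ 24/7 + 105.171ms (2/7)
14. 1367.222ms @ 26/7 + 105.171ms (2/7)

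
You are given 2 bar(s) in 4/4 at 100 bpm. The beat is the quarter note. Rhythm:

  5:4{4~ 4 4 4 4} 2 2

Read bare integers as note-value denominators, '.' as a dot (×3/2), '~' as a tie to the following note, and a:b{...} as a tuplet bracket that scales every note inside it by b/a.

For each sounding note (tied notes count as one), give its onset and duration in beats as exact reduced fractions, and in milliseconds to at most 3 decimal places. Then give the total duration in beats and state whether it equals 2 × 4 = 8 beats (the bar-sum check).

1) 0.0ms=0b +960.0ms=8/5b
2) 960.0ms=8/5b +480.0ms=4/5b
3) 1440.0ms=12/5b +480.0ms=4/5b
4) 1920.0ms=16/5b +480.0ms=4/5b
5) 2400.0ms=4b +1200.0ms=2b
6) 3600.0ms=6b +1200.0ms=2b
Σ=8b of 8 (100bpm 4/4) — PASS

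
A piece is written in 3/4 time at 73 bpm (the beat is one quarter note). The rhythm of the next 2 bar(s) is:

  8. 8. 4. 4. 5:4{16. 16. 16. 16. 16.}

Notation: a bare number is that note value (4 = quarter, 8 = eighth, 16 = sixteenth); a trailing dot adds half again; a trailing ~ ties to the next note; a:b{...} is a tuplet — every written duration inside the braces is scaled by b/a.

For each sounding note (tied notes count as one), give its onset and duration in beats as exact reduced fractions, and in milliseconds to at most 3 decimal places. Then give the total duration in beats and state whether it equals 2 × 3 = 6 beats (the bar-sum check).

1) 0.0ms=0b +616.438ms=3/4b
2) 616.438ms=3/4b +616.438ms=3/4b
3) 1232.877ms=3/2b +1232.877ms=3/2b
4) 2465.753ms=3b +1232.877ms=3/2b
5) 3698.63ms=9/2b +246.575ms=3/10b
6) 3945.205ms=24/5b +246.575ms=3/10b
7) 4191.781ms=51/10b +246.575ms=3/10b
8) 4438.356ms=27/5b +246.575ms=3/10b
9) 4684.932ms=57/10b +246.575ms=3/10b
Σ=6b of 6 (73bpm 3/4) — PASS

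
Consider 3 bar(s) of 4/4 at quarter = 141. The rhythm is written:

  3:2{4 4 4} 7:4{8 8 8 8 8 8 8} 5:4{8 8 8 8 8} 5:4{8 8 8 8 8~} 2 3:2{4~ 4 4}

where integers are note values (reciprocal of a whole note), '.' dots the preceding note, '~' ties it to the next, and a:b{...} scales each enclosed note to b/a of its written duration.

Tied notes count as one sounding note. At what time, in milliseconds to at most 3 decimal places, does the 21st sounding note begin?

note 21 onset = 10b = 4255.319ms

1. 0.0ms @ 0 + 283.688ms (2/3)
2. 283.688ms @ 2/3 + 283.688ms (2/3)
3. 567.376ms @ 4/3 + 283.688ms (2/3)
4. 851.064ms @ 2 + 121.581ms (2/7)
5. 972.644ms @ 16/7 + 121.581ms (2/7)
6. 1094.225ms @ 18/7 + 121.581ms (2/7)
7. 1215.805ms @ 20/7 + 121.581ms (2/7)
8. 1337.386ms @ 22/7 + 121.581ms (2/7)
9. 1458.967ms @ 24/7 + 121.581ms (2/7)
10. 1580.547ms @ 26/7 + 121.581ms (2/7)
11. 1702.128ms @ 4 + 170.213ms (2/5)
12. 1872.34ms @ 22/5 + 170.213ms (2/5)
13. 2042.553ms @ 24/5 + 170.213ms (2/5)
14. 2212.766ms @ 26/5 + 170.213ms (2/5)
15. 2382.979ms @ 28/5 + 170.213ms (2/5)
16. 2553.191ms @ 6 + 170.213ms (2/5)
17. 2723.404ms @ 32/5 + 170.213ms (2/5)
18. 2893.617ms @ 34/5 + 170.213ms (2/5)
19. 3063.83ms @ 36/5 + 170.213ms (2/5)
20. 3234.043ms @ 38/5 + 1021.277ms (12/5)
21. 4255.319ms @ 10 + 567.376ms (4/3)
22. 4822.695ms @ 34/3 + 283.688ms (2/3)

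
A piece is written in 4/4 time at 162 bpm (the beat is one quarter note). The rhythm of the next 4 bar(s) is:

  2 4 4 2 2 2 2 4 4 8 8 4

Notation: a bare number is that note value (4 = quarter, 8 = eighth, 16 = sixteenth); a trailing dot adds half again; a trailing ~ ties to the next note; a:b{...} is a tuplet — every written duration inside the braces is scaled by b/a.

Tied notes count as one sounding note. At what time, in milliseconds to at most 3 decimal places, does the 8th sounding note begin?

1. 0.0ms @ 0 + 740.741ms (2)
2. 740.741ms @ 2 + 370.37ms (1)
3. 1111.111ms @ 3 + 370.37ms (1)
4. 1481.481ms @ 4 + 740.741ms (2)
5. 2222.222ms @ 6 + 740.741ms (2)
6. 2962.963ms @ 8 + 740.741ms (2)
7. 3703.704ms @ 10 + 740.741ms (2)
8. 4444.444ms @ 12 + 370.37ms (1)
9. 4814.815ms @ 13 + 370.37ms (1)
10. 5185.185ms @ 14 + 185.185ms (1/2)
11. 5370.37ms @ 29/2 + 185.185ms (1/2)
12. 5555.556ms @ 15 + 370.37ms (1)

note 8 onset = 12b = 4444.444ms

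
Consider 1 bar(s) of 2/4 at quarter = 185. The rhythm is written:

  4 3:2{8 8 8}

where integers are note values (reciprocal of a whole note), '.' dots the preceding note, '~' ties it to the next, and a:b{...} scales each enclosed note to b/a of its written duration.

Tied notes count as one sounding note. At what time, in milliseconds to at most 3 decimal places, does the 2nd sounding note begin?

1. 0.0ms @ 0 + 324.324ms (1)
2. 324.324ms @ 1 + 108.108ms (1/3)
3. 432.432ms @ 4/3 + 108.108ms (1/3)
4. 540.541ms @ 5/3 + 108.108ms (1/3)

note 2 onset = 1b = 324.324ms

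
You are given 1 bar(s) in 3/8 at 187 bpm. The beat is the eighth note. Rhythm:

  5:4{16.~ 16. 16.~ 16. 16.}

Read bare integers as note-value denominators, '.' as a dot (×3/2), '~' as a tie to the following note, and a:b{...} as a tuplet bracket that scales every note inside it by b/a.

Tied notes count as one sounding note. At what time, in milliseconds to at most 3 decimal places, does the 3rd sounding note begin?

note 3 onset = 12/5b = 770.053ms

1. 0.0ms @ 0 + 385.027ms (6/5)
2. 385.027ms @ 6/5 + 385.027ms (6/5)
3. 770.053ms @ 12/5 + 192.513ms (3/5)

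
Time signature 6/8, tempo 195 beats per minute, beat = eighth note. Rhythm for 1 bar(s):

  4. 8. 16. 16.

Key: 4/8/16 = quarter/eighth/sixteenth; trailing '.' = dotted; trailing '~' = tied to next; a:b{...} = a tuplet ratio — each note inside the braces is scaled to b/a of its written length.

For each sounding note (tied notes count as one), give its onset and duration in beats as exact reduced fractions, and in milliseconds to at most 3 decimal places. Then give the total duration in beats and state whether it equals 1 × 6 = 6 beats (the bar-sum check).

1) 0.0ms=0b +923.077ms=3b
2) 923.077ms=3b +461.538ms=3/2b
3) 1384.615ms=9/2b +230.769ms=3/4b
4) 1615.385ms=21/4b +230.769ms=3/4b
Σ=6b of 6 (195bpm 6/8) — PASS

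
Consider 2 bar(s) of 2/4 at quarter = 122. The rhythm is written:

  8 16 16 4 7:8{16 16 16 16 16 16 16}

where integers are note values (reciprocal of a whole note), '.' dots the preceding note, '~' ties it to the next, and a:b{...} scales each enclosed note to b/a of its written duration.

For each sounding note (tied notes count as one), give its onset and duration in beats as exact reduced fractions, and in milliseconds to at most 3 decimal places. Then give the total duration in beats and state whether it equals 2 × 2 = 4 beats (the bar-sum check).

1) 0.0ms=0b +245.902ms=1/2b
2) 245.902ms=1/2b +122.951ms=1/4b
3) 368.852ms=3/4b +122.951ms=1/4b
4) 491.803ms=1b +491.803ms=1b
5) 983.607ms=2b +140.515ms=2/7b
6) 1124.122ms=16/7b +140.515ms=2/7b
7) 1264.637ms=18/7b +140.515ms=2/7b
8) 1405.152ms=20/7b +140.515ms=2/7b
9) 1545.667ms=22/7b +140.515ms=2/7b
10) 1686.183ms=24/7b +140.515ms=2/7b
11) 1826.698ms=26/7b +140.515ms=2/7b
Σ=4b of 4 (122bpm 2/4) — PASS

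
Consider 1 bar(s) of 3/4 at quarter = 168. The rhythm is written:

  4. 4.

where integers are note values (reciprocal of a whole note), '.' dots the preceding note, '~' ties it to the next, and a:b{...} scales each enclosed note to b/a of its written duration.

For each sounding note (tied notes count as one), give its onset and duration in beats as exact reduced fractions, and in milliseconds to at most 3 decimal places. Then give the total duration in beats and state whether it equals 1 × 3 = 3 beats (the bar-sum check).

1) 0.0ms=0b +535.714ms=3/2b
2) 535.714ms=3/2b +535.714ms=3/2b
Σ=3b of 3 (168bpm 3/4) — PASS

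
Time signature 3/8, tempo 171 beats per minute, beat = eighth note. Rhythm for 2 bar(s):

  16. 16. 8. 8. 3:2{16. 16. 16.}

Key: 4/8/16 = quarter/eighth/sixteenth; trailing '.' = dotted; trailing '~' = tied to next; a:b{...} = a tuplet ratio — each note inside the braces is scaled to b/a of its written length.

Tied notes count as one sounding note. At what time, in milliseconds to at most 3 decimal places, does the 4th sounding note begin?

note 4 onset = 3b = 1052.632ms

1. 0.0ms @ 0 + 263.158ms (3/4)
2. 263.158ms @ 3/4 + 263.158ms (3/4)
3. 526.316ms @ 3/2 + 526.316ms (3/2)
4. 1052.632ms @ 3 + 526.316ms (3/2)
5. 1578.947ms @ 9/2 + 175.439ms (1/2)
6. 1754.386ms @ 5 + 175.439ms (1/2)
7. 1929.825ms @ 11/2 + 175.439ms (1/2)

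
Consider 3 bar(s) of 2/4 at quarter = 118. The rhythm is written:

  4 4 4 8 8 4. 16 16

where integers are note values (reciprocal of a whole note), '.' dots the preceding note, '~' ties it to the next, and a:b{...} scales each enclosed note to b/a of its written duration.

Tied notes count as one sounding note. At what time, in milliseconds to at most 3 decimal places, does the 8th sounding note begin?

1. 0.0ms @ 0 + 508.475ms (1)
2. 508.475ms @ 1 + 508.475ms (1)
3. 1016.949ms @ 2 + 508.475ms (1)
4. 1525.424ms @ 3 + 254.237ms (1/2)
5. 1779.661ms @ 7/2 + 254.237ms (1/2)
6. 2033.898ms @ 4 + 762.712ms (3/2)
7. 2796.61ms @ 11/2 + 127.119ms (1/4)
8. 2923.729ms @ 23/4 + 127.119ms (1/4)

note 8 onset = 23/4b = 2923.729ms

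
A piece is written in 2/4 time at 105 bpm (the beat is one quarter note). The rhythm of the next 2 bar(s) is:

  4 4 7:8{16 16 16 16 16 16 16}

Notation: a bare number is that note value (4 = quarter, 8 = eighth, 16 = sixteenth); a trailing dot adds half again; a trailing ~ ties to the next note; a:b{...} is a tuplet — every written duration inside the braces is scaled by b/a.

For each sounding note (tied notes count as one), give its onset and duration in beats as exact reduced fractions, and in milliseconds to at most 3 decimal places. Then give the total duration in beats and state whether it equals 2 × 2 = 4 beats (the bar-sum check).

1) 0.0ms=0b +571.429ms=1b
2) 571.429ms=1b +571.429ms=1b
3) 1142.857ms=2b +163.265ms=2/7b
4) 1306.122ms=16/7b +163.265ms=2/7b
5) 1469.388ms=18/7b +163.265ms=2/7b
6) 1632.653ms=20/7b +163.265ms=2/7b
7) 1795.918ms=22/7b +163.265ms=2/7b
8) 1959.184ms=24/7b +163.265ms=2/7b
9) 2122.449ms=26/7b +163.265ms=2/7b
Σ=4b of 4 (105bpm 2/4) — PASS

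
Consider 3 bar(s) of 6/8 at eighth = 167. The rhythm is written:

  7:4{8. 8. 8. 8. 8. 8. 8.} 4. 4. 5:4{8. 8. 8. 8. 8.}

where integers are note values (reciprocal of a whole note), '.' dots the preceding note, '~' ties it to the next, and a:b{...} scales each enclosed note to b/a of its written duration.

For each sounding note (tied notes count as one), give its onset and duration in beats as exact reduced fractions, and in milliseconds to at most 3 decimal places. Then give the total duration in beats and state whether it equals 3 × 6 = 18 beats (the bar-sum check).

1) 0.0ms=0b +307.956ms=6/7b
2) 307.956ms=6/7b +307.956ms=6/7b
3) 615.911ms=12/7b +307.956ms=6/7b
4) 923.867ms=18/7b +307.956ms=6/7b
5) 1231.822ms=24/7b +307.956ms=6/7b
6) 1539.778ms=30/7b +307.956ms=6/7b
7) 1847.733ms=36/7b +307.956ms=6/7b
8) 2155.689ms=6b +1077.844ms=3b
9) 3233.533ms=9b +1077.844ms=3b
10) 4311.377ms=12b +431.138ms=6/5b
11) 4742.515ms=66/5b +431.138ms=6/5b
12) 5173.653ms=72/5b +431.138ms=6/5b
13) 5604.79ms=78/5b +431.138ms=6/5b
14) 6035.928ms=84/5b +431.138ms=6/5b
Σ=18b of 18 (167bpm 6/8) — PASS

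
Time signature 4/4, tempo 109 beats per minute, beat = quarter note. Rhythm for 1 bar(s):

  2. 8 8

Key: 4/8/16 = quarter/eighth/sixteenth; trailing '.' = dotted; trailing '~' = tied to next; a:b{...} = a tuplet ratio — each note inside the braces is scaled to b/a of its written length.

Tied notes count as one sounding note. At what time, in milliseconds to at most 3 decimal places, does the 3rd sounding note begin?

1. 0.0ms @ 0 + 1651.376ms (3)
2. 1651.376ms @ 3 + 275.229ms (1/2)
3. 1926.606ms @ 7/2 + 275.229ms (1/2)

note 3 onset = 7/2b = 1926.606ms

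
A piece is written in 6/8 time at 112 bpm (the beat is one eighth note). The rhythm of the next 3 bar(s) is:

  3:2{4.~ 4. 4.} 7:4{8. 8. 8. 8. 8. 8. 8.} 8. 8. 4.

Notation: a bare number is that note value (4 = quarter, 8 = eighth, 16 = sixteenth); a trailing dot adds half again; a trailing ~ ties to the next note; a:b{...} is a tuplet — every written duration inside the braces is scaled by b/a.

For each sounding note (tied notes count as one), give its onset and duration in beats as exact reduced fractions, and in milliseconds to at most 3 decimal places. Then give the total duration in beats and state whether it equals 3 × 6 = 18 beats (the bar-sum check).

1) 0.0ms=0b +2142.857ms=4b
2) 2142.857ms=4b +1071.429ms=2b
3) 3214.286ms=6b +459.184ms=6/7b
4) 3673.469ms=48/7b +459.184ms=6/7b
5) 4132.653ms=54/7b +459.184ms=6/7b
6) 4591.837ms=60/7b +459.184ms=6/7b
7) 5051.02ms=66/7b +459.184ms=6/7b
8) 5510.204ms=72/7b +459.184ms=6/7b
9) 5969.388ms=78/7b +459.184ms=6/7b
10) 6428.571ms=12b +803.571ms=3/2b
11) 7232.143ms=27/2b +803.571ms=3/2b
12) 8035.714ms=15b +1607.143ms=3b
Σ=18b of 18 (112bpm 6/8) — PASS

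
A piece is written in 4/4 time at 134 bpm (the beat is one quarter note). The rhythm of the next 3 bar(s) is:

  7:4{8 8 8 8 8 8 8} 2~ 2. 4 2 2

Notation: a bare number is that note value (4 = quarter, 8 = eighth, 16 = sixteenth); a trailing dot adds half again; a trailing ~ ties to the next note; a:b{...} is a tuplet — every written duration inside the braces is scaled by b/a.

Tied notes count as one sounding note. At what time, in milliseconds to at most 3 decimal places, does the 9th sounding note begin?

note 9 onset = 7b = 3134.328ms

1. 0.0ms @ 0 + 127.932ms (2/7)
2. 127.932ms @ 2/7 + 127.932ms (2/7)
3. 255.864ms @ 4/7 + 127.932ms (2/7)
4. 383.795ms @ 6/7 + 127.932ms (2/7)
5. 511.727ms @ 8/7 + 127.932ms (2/7)
6. 639.659ms @ 10/7 + 127.932ms (2/7)
7. 767.591ms @ 12/7 + 127.932ms (2/7)
8. 895.522ms @ 2 + 2238.806ms (5)
9. 3134.328ms @ 7 + 447.761ms (1)
10. 3582.09ms @ 8 + 895.522ms (2)
11. 4477.612ms @ 10 + 895.522ms (2)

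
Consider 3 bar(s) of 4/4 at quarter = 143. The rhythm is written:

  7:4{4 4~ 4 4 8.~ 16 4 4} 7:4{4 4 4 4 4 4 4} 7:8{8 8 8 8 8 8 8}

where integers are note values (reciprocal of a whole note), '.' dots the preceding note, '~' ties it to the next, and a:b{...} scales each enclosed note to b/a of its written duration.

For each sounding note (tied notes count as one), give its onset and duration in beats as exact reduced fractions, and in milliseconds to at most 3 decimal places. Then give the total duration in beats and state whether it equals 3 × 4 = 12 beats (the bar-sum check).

1) 0.0ms=0b +239.76ms=4/7b
2) 239.76ms=4/7b +479.52ms=8/7b
3) 719.281ms=12/7b +239.76ms=4/7b
4) 959.041ms=16/7b +239.76ms=4/7b
5) 1198.801ms=20/7b +239.76ms=4/7b
6) 1438.561ms=24/7b +239.76ms=4/7b
7) 1678.322ms=4b +239.76ms=4/7b
8) 1918.082ms=32/7b +239.76ms=4/7b
9) 2157.842ms=36/7b +239.76ms=4/7b
10) 2397.602ms=40/7b +239.76ms=4/7b
11) 2637.363ms=44/7b +239.76ms=4/7b
12) 2877.123ms=48/7b +239.76ms=4/7b
13) 3116.883ms=52/7b +239.76ms=4/7b
14) 3356.643ms=8b +239.76ms=4/7b
15) 3596.404ms=60/7b +239.76ms=4/7b
16) 3836.164ms=64/7b +239.76ms=4/7b
17) 4075.924ms=68/7b +239.76ms=4/7b
18) 4315.684ms=72/7b +239.76ms=4/7b
19) 4555.445ms=76/7b +239.76ms=4/7b
20) 4795.205ms=80/7b +239.76ms=4/7b
Σ=12b of 12 (143bpm 4/4) — PASS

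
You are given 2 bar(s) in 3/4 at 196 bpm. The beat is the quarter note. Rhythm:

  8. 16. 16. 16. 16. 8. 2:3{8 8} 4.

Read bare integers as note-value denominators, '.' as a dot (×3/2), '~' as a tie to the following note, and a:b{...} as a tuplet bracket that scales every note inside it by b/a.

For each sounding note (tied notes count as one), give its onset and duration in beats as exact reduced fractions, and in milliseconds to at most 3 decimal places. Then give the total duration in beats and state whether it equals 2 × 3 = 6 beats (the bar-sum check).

1) 0.0ms=0b +229.592ms=3/4b
2) 229.592ms=3/4b +114.796ms=3/8b
3) 344.388ms=9/8b +114.796ms=3/8b
4) 459.184ms=3/2b +114.796ms=3/8b
5) 573.98ms=15/8b +114.796ms=3/8b
6) 688.776ms=9/4b +229.592ms=3/4b
7) 918.367ms=3b +229.592ms=3/4b
8) 1147.959ms=15/4b +229.592ms=3/4b
9) 1377.551ms=9/2b +459.184ms=3/2b
Σ=6b of 6 (196bpm 3/4) — PASS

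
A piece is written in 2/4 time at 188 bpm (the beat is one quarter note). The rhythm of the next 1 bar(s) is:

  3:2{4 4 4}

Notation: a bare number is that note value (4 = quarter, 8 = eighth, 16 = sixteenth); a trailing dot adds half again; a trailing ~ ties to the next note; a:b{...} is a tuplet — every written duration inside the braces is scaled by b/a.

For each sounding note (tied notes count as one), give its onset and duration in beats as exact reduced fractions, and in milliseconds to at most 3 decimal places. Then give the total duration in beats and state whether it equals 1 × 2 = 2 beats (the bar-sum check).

1) 0.0ms=0b +212.766ms=2/3b
2) 212.766ms=2/3b +212.766ms=2/3b
3) 425.532ms=4/3b +212.766ms=2/3b
Σ=2b of 2 (188bpm 2/4) — PASS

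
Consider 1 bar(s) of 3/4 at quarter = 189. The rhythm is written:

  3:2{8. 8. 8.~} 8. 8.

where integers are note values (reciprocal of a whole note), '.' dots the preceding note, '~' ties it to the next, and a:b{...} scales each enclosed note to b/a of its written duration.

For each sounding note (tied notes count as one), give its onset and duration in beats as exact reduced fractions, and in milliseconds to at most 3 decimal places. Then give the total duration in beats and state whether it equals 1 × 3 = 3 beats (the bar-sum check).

1) 0.0ms=0b +158.73ms=1/2b
2) 158.73ms=1/2b +158.73ms=1/2b
3) 317.46ms=1b +396.825ms=5/4b
4) 714.286ms=9/4b +238.095ms=3/4b
Σ=3b of 3 (189bpm 3/4) — PASS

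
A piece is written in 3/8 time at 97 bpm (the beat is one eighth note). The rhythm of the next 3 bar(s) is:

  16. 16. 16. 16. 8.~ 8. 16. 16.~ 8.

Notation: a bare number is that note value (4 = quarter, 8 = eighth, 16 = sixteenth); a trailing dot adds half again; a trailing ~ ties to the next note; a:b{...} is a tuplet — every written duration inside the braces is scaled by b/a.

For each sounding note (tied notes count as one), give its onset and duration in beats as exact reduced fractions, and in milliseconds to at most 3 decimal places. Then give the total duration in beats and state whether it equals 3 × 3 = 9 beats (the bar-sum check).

1) 0.0ms=0b +463.918ms=3/4b
2) 463.918ms=3/4b +463.918ms=3/4b
3) 927.835ms=3/2b +463.918ms=3/4b
4) 1391.753ms=9/4b +463.918ms=3/4b
5) 1855.67ms=3b +1855.67ms=3b
6) 3711.34ms=6b +463.918ms=3/4b
7) 4175.258ms=27/4b +1391.753ms=9/4b
Σ=9b of 9 (97bpm 3/8) — PASS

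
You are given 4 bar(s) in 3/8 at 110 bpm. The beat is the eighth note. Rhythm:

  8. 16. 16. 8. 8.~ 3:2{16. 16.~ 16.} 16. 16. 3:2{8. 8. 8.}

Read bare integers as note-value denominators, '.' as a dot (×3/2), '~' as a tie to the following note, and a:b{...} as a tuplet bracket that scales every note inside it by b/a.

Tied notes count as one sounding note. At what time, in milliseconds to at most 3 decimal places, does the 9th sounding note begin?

note 9 onset = 9b = 4909.091ms

1. 0.0ms @ 0 + 818.182ms (3/2)
2. 818.182ms @ 3/2 + 409.091ms (3/4)
3. 1227.273ms @ 9/4 + 409.091ms (3/4)
4. 1636.364ms @ 3 + 818.182ms (3/2)
5. 2454.545ms @ 9/2 + 1090.909ms (2)
6. 3545.455ms @ 13/2 + 545.455ms (1)
7. 4090.909ms @ 15/2 + 409.091ms (3/4)
8. 4500.0ms @ 33/4 + 409.091ms (3/4)
9. 4909.091ms @ 9 + 545.455ms (1)
10. 5454.545ms @ 10 + 545.455ms (1)
11. 6000.0ms @ 11 + 545.455ms (1)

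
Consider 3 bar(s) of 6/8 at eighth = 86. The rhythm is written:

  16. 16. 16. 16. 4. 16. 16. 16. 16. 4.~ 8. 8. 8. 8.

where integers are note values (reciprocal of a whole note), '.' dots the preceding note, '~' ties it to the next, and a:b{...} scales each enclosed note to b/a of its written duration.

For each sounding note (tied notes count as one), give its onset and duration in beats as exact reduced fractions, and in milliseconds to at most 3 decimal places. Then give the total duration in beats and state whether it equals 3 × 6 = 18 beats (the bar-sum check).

1) 0.0ms=0b +523.256ms=3/4b
2) 523.256ms=3/4b +523.256ms=3/4b
3) 1046.512ms=3/2b +523.256ms=3/4b
4) 1569.767ms=9/4b +523.256ms=3/4b
5) 2093.023ms=3b +2093.023ms=3b
6) 4186.047ms=6b +523.256ms=3/4b
7) 4709.302ms=27/4b +523.256ms=3/4b
8) 5232.558ms=15/2b +523.256ms=3/4b
9) 5755.814ms=33/4b +523.256ms=3/4b
10) 6279.07ms=9b +3139.535ms=9/2b
11) 9418.605ms=27/2b +1046.512ms=3/2b
12) 10465.116ms=15b +1046.512ms=3/2b
13) 11511.628ms=33/2b +1046.512ms=3/2b
Σ=18b of 18 (86bpm 6/8) — PASS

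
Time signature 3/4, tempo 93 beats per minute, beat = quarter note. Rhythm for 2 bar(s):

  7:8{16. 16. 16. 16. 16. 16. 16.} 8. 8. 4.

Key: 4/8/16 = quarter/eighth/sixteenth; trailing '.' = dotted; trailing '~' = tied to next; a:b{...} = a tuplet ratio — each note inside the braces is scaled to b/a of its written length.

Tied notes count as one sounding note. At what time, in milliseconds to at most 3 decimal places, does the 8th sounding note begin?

1. 0.0ms @ 0 + 276.498ms (3/7)
2. 276.498ms @ 3/7 + 276.498ms (3/7)
3. 552.995ms @ 6/7 + 276.498ms (3/7)
4. 829.493ms @ 9/7 + 276.498ms (3/7)
5. 1105.991ms @ 12/7 + 276.498ms (3/7)
6. 1382.488ms @ 15/7 + 276.498ms (3/7)
7. 1658.986ms @ 18/7 + 276.498ms (3/7)
8. 1935.484ms @ 3 + 483.871ms (3/4)
9. 2419.355ms @ 15/4 + 483.871ms (3/4)
10. 2903.226ms @ 9/2 + 967.742ms (3/2)

note 8 onset = 3b = 1935.484ms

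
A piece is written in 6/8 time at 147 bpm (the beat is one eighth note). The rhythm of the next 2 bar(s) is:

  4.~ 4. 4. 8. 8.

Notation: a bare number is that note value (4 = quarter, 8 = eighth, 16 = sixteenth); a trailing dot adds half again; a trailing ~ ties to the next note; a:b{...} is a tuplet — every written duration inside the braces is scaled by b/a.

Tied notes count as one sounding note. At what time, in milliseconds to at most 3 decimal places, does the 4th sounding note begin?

1. 0.0ms @ 0 + 2448.98ms (6)
2. 2448.98ms @ 6 + 1224.49ms (3)
3. 3673.469ms @ 9 + 612.245ms (3/2)
4. 4285.714ms @ 21/2 + 612.245ms (3/2)

note 4 onset = 21/2b = 4285.714ms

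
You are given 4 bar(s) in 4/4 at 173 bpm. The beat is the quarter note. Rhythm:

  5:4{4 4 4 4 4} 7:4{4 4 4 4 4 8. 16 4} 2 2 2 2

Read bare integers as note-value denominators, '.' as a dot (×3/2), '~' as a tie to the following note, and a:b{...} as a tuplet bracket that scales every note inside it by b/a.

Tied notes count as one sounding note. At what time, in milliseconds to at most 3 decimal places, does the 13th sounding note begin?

1. 0.0ms @ 0 + 277.457ms (4/5)
2. 277.457ms @ 4/5 + 277.457ms (4/5)
3. 554.913ms @ 8/5 + 277.457ms (4/5)
4. 832.37ms @ 12/5 + 277.457ms (4/5)
5. 1109.827ms @ 16/5 + 277.457ms (4/5)
6. 1387.283ms @ 4 + 198.183ms (4/7)
7. 1585.467ms @ 32/7 + 198.183ms (4/7)
8. 1783.65ms @ 36/7 + 198.183ms (4/7)
9. 1981.833ms @ 40/7 + 198.183ms (4/7)
10. 2180.017ms @ 44/7 + 198.183ms (4/7)
11. 2378.2ms @ 48/7 + 148.637ms (3/7)
12. 2526.837ms @ 51/7 + 49.546ms (1/7)
13. 2576.383ms @ 52/7 + 198.183ms (4/7)
14. 2774.566ms @ 8 + 693.642ms (2)
15. 3468.208ms @ 10 + 693.642ms (2)
16. 4161.85ms @ 12 + 693.642ms (2)
17. 4855.491ms @ 14 + 693.642ms (2)

note 13 onset = 52/7b = 2576.383ms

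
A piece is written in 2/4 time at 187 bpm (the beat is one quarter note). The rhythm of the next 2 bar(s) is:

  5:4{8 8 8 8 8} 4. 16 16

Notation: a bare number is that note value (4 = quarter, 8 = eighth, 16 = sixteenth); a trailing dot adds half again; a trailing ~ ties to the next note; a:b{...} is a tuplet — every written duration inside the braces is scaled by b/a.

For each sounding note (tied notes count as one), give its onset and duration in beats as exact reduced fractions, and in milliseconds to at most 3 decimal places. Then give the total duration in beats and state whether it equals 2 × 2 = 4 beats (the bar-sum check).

1) 0.0ms=0b +128.342ms=2/5b
2) 128.342ms=2/5b +128.342ms=2/5b
3) 256.684ms=4/5b +128.342ms=2/5b
4) 385.027ms=6/5b +128.342ms=2/5b
5) 513.369ms=8/5b +128.342ms=2/5b
6) 641.711ms=2b +481.283ms=3/2b
7) 1122.995ms=7/2b +80.214ms=1/4b
8) 1203.209ms=15/4b +80.214ms=1/4b
Σ=4b of 4 (187bpm 2/4) — PASS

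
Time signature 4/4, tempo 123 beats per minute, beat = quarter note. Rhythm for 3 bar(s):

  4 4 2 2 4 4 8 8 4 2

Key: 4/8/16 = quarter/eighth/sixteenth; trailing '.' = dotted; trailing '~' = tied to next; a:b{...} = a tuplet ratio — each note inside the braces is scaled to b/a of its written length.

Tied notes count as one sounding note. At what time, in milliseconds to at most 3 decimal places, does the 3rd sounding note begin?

1. 0.0ms @ 0 + 487.805ms (1)
2. 487.805ms @ 1 + 487.805ms (1)
3. 975.61ms @ 2 + 975.61ms (2)
4. 1951.22ms @ 4 + 975.61ms (2)
5. 2926.829ms @ 6 + 487.805ms (1)
6. 3414.634ms @ 7 + 487.805ms (1)
7. 3902.439ms @ 8 + 243.902ms (1/2)
8. 4146.341ms @ 17/2 + 243.902ms (1/2)
9. 4390.244ms @ 9 + 487.805ms (1)
10. 4878.049ms @ 10 + 975.61ms (2)

note 3 onset = 2b = 975.61ms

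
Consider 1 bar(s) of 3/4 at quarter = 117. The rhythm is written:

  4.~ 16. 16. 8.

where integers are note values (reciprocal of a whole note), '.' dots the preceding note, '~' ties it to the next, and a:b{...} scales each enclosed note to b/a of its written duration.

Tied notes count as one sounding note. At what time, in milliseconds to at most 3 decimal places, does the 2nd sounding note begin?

note 2 onset = 15/8b = 961.538ms

1. 0.0ms @ 0 + 961.538ms (15/8)
2. 961.538ms @ 15/8 + 192.308ms (3/8)
3. 1153.846ms @ 9/4 + 384.615ms (3/4)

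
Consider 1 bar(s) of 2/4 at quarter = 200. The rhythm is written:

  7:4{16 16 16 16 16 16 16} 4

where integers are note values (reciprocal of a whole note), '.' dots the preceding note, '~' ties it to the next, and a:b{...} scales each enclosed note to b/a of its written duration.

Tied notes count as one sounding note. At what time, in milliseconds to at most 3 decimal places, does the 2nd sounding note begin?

note 2 onset = 1/7b = 42.857ms

1. 0.0ms @ 0 + 42.857ms (1/7)
2. 42.857ms @ 1/7 + 42.857ms (1/7)
3. 85.714ms @ 2/7 + 42.857ms (1/7)
4. 128.571ms @ 3/7 + 42.857ms (1/7)
5. 171.429ms @ 4/7 + 42.857ms (1/7)
6. 214.286ms @ 5/7 + 42.857ms (1/7)
7. 257.143ms @ 6/7 + 42.857ms (1/7)
8. 300.0ms @ 1 + 300.0ms (1)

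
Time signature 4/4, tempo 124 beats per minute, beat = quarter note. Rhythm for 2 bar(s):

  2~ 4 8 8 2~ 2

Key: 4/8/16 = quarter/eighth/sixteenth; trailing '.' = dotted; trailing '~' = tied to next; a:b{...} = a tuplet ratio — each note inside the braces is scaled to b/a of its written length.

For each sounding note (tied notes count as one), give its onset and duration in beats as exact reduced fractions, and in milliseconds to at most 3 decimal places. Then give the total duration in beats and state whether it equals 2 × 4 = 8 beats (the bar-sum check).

1) 0.0ms=0b +1451.613ms=3b
2) 1451.613ms=3b +241.935ms=1/2b
3) 1693.548ms=7/2b +241.935ms=1/2b
4) 1935.484ms=4b +1935.484ms=4b
Σ=8b of 8 (124bpm 4/4) — PASS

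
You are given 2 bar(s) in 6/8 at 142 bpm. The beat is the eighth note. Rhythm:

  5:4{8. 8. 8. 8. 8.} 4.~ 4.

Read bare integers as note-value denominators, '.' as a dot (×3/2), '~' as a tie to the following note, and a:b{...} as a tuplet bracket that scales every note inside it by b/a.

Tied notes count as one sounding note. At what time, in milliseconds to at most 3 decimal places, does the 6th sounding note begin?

note 6 onset = 6b = 2535.211ms

1. 0.0ms @ 0 + 507.042ms (6/5)
2. 507.042ms @ 6/5 + 507.042ms (6/5)
3. 1014.085ms @ 12/5 + 507.042ms (6/5)
4. 1521.127ms @ 18/5 + 507.042ms (6/5)
5. 2028.169ms @ 24/5 + 507.042ms (6/5)
6. 2535.211ms @ 6 + 2535.211ms (6)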